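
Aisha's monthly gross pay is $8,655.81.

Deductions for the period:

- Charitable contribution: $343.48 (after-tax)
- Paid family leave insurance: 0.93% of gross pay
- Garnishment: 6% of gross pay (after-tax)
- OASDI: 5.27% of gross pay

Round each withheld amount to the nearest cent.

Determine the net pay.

OASDI: $8,655.81 × 0.0527 = $456.16
Paid family leave insurance: $8,655.81 × 0.0093 = $80.50
Garnishment: $8,655.81 × 0.06 = $519.35
Charitable contribution: $343.48
Total deductions = $456.16 + $80.50 + $519.35 + $343.48 = $1,399.49
Net pay = $8,655.81 − $1,399.49 = $7,256.32

$7,256.32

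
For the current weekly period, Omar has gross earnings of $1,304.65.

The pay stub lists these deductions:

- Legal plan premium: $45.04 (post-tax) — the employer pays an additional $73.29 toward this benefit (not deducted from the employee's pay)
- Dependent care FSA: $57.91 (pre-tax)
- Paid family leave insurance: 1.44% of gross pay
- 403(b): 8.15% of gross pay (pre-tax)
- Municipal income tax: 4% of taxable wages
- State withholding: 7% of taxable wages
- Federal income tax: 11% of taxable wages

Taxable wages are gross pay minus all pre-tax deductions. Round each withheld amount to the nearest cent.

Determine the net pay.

$825.68

Dependent care FSA: $57.91
403(b): $1,304.65 × 0.0815 = $106.33
Pre-tax total = $57.91 + $106.33 = $164.24
Taxable wages = $1,304.65 − $164.24 = $1,140.41
State withholding: $1,140.41 × 0.07 = $79.83
Municipal income tax: $1,140.41 × 0.04 = $45.62
Federal income tax: $1,140.41 × 0.11 = $125.45
Paid family leave insurance: $1,304.65 × 0.0144 = $18.79
Legal plan premium: $45.04
(Employer's $73.29 toward legal plan premium is not withheld from the employee.)
Total deductions = $57.91 + $106.33 + $79.83 + $45.62 + $125.45 + $18.79 + $45.04 = $478.97
Net pay = $1,304.65 − $478.97 = $825.68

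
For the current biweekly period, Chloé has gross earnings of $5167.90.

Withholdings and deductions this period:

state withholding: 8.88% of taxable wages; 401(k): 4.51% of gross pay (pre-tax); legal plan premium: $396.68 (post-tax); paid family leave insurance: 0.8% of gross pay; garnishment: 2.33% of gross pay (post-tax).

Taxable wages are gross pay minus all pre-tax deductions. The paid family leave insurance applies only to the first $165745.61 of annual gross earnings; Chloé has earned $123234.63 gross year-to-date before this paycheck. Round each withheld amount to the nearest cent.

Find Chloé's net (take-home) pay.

$3938.19

401(k): $5167.90 × 0.0451 = $233.07
Taxable wages = $5167.90 − $233.07 = $4934.83
State withholding: $4934.83 × 0.0888 = $438.21
Paid family leave insurance: cap not yet reached, full $5167.90 is subject → $5167.90 × 0.008 = $41.34
Legal plan premium: $396.68
Garnishment: $5167.90 × 0.0233 = $120.41
Total deductions = $233.07 + $438.21 + $41.34 + $396.68 + $120.41 = $1229.71
Net pay = $5167.90 − $1229.71 = $3938.19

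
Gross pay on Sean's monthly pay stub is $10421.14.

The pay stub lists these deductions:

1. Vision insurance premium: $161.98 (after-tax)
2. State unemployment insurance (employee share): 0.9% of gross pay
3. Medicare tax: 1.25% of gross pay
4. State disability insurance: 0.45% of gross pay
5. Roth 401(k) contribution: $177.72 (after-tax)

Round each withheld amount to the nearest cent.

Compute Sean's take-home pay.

$9810.49

State disability insurance: $10421.14 × 0.0045 = $46.90
Medicare tax: $10421.14 × 0.0125 = $130.26
State unemployment insurance (employee share): $10421.14 × 0.009 = $93.79
Vision insurance premium: $161.98
Roth 401(k) contribution: $177.72
Total deductions = $46.90 + $130.26 + $93.79 + $161.98 + $177.72 = $610.65
Net pay = $10421.14 − $610.65 = $9810.49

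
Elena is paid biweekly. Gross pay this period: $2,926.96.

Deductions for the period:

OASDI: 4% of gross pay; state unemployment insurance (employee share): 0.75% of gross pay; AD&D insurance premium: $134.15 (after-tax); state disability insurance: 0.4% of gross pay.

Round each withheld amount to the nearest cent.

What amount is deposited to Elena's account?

State disability insurance: $2,926.96 × 0.004 = $11.71
OASDI: $2,926.96 × 0.04 = $117.08
State unemployment insurance (employee share): $2,926.96 × 0.0075 = $21.95
AD&D insurance premium: $134.15
Total deductions = $11.71 + $117.08 + $21.95 + $134.15 = $284.89
Net pay = $2,926.96 − $284.89 = $2,642.07

$2,642.07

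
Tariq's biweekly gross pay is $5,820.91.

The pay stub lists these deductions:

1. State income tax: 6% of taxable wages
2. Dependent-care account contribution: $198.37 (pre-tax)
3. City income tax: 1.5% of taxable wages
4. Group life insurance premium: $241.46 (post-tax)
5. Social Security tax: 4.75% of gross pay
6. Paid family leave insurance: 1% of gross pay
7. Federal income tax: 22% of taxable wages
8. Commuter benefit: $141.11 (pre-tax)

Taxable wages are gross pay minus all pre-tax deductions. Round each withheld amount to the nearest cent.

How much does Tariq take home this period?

$3,288.25

Commuter benefit: $141.11
Dependent-care account contribution: $198.37
Pre-tax total = $141.11 + $198.37 = $339.48
Taxable wages = $5,820.91 − $339.48 = $5,481.43
State income tax: $5,481.43 × 0.06 = $328.89
City income tax: $5,481.43 × 0.015 = $82.22
Federal income tax: $5,481.43 × 0.22 = $1,205.91
Social Security tax: $5,820.91 × 0.0475 = $276.49
Paid family leave insurance: $5,820.91 × 0.01 = $58.21
Group life insurance premium: $241.46
Total deductions = $141.11 + $198.37 + $328.89 + $82.22 + $1,205.91 + $276.49 + $58.21 + $241.46 = $2,532.66
Net pay = $5,820.91 − $2,532.66 = $3,288.25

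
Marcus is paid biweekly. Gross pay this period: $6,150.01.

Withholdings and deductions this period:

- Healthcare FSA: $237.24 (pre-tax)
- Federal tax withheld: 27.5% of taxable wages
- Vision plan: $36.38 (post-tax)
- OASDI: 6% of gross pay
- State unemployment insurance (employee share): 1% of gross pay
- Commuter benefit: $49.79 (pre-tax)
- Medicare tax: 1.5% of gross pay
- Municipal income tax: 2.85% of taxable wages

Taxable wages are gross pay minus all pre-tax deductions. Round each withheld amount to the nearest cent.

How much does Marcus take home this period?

$3,524.44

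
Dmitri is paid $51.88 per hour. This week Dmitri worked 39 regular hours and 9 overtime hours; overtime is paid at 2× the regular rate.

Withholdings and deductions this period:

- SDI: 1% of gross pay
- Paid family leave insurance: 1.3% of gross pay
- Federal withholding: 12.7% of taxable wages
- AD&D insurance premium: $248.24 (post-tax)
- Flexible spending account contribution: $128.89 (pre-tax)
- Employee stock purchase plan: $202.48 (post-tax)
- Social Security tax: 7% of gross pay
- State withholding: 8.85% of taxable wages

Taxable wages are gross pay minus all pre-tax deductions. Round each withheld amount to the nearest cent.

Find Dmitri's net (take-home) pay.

Regular pay: 39 × $51.88 = $2023.32
Overtime pay: 9 × $51.88 × 2 = $933.84
Gross pay = $2023.32 + $933.84 = $2957.16
Flexible spending account contribution: $128.89
Taxable wages = $2957.16 − $128.89 = $2828.27
Federal withholding: $2828.27 × 0.127 = $359.19
State withholding: $2828.27 × 0.0885 = $250.30
SDI: $2957.16 × 0.01 = $29.57
Social Security tax: $2957.16 × 0.07 = $207.00
Paid family leave insurance: $2957.16 × 0.013 = $38.44
AD&D insurance premium: $248.24
Employee stock purchase plan: $202.48
Total deductions = $128.89 + $359.19 + $250.30 + $29.57 + $207.00 + $38.44 + $248.24 + $202.48 = $1464.11
Net pay = $2957.16 − $1464.11 = $1493.05

$1493.05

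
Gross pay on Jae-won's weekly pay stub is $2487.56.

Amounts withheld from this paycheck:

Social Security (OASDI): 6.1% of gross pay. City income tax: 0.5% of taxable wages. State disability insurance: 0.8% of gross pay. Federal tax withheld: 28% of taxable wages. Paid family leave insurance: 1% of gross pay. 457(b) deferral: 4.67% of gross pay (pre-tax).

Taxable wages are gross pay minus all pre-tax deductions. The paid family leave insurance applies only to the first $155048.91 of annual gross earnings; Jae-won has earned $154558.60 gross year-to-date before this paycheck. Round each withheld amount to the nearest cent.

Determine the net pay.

$1519.00

457(b) deferral: $2487.56 × 0.0467 = $116.17
Taxable wages = $2487.56 − $116.17 = $2371.39
Federal tax withheld: $2371.39 × 0.28 = $663.99
City income tax: $2371.39 × 0.005 = $11.86
State disability insurance: $2487.56 × 0.008 = $19.90
Paid family leave insurance: only $155048.91 − $154558.60 = $490.31 of this check is subject → $490.31 × 0.01 = $4.90
Social Security (OASDI): $2487.56 × 0.061 = $151.74
Total deductions = $116.17 + $663.99 + $11.86 + $19.90 + $4.90 + $151.74 = $968.56
Net pay = $2487.56 − $968.56 = $1519.00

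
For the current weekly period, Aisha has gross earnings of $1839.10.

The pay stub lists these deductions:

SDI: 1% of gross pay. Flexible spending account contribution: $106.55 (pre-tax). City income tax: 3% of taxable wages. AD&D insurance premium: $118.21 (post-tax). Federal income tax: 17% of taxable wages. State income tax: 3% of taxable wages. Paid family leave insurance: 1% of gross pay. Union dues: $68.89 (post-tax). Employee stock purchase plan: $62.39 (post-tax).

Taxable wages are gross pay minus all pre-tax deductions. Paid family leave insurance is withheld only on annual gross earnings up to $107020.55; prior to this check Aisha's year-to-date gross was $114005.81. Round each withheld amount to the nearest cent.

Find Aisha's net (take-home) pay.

Flexible spending account contribution: $106.55
Taxable wages = $1839.10 − $106.55 = $1732.55
City income tax: $1732.55 × 0.03 = $51.98
Federal income tax: $1732.55 × 0.17 = $294.53
State income tax: $1732.55 × 0.03 = $51.98
SDI: $1839.10 × 0.01 = $18.39
Paid family leave insurance: annual cap $107020.55 already reached (YTD $114005.81), so $0.00
Employee stock purchase plan: $62.39
Union dues: $68.89
AD&D insurance premium: $118.21
Total deductions = $106.55 + $51.98 + $294.53 + $51.98 + $18.39 + $0.00 + $62.39 + $68.89 + $118.21 = $772.92
Net pay = $1839.10 − $772.92 = $1066.18

$1066.18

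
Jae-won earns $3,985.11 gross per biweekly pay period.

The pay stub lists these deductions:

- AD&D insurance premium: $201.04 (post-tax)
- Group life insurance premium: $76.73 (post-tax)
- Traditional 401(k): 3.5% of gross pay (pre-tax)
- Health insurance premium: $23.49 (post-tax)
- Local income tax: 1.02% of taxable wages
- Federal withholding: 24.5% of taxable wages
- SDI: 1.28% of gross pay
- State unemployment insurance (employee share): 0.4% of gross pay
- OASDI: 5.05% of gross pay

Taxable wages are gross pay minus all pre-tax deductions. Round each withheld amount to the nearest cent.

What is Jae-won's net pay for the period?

$2,294.76

Traditional 401(k): $3,985.11 × 0.035 = $139.48
Taxable wages = $3,985.11 − $139.48 = $3,845.63
Local income tax: $3,845.63 × 0.0102 = $39.23
Federal withholding: $3,845.63 × 0.245 = $942.18
OASDI: $3,985.11 × 0.0505 = $201.25
SDI: $3,985.11 × 0.0128 = $51.01
State unemployment insurance (employee share): $3,985.11 × 0.004 = $15.94
Group life insurance premium: $76.73
AD&D insurance premium: $201.04
Health insurance premium: $23.49
Total deductions = $139.48 + $39.23 + $942.18 + $201.25 + $51.01 + $15.94 + $76.73 + $201.04 + $23.49 = $1,690.35
Net pay = $3,985.11 − $1,690.35 = $2,294.76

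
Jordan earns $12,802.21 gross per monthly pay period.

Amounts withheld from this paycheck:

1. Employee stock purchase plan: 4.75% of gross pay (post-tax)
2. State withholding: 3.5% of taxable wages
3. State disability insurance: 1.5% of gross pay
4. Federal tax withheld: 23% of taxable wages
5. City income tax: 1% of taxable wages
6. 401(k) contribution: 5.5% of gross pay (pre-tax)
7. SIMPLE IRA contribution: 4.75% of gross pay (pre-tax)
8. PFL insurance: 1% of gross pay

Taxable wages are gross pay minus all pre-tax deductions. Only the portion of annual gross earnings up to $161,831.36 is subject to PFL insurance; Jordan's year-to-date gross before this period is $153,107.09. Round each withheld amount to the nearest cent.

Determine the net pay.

$7,442.87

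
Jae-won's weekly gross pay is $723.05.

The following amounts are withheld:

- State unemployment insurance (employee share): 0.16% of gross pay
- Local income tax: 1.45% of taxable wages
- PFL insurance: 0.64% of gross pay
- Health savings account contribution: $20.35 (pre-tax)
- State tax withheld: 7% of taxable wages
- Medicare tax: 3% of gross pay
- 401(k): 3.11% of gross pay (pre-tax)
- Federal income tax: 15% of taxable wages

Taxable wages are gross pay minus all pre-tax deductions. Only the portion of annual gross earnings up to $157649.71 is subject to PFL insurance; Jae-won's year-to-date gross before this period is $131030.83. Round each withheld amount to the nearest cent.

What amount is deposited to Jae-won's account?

$493.23

401(k): $723.05 × 0.0311 = $22.49
Health savings account contribution: $20.35
Pre-tax total = $22.49 + $20.35 = $42.84
Taxable wages = $723.05 − $42.84 = $680.21
State tax withheld: $680.21 × 0.07 = $47.61
Local income tax: $680.21 × 0.0145 = $9.86
Federal income tax: $680.21 × 0.15 = $102.03
PFL insurance: cap not yet reached, full $723.05 is subject → $723.05 × 0.0064 = $4.63
State unemployment insurance (employee share): $723.05 × 0.0016 = $1.16
Medicare tax: $723.05 × 0.03 = $21.69
Total deductions = $22.49 + $20.35 + $47.61 + $9.86 + $102.03 + $4.63 + $1.16 + $21.69 = $229.82
Net pay = $723.05 − $229.82 = $493.23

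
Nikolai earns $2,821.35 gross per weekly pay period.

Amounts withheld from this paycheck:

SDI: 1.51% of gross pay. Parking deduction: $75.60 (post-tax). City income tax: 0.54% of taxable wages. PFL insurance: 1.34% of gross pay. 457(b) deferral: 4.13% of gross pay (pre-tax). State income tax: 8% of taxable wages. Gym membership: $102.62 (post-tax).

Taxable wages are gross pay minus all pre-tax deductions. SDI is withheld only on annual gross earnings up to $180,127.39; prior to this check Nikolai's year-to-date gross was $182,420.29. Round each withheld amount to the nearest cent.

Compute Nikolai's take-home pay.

$2,257.80

457(b) deferral: $2,821.35 × 0.0413 = $116.52
Taxable wages = $2,821.35 − $116.52 = $2,704.83
State income tax: $2,704.83 × 0.08 = $216.39
City income tax: $2,704.83 × 0.0054 = $14.61
PFL insurance: $2,821.35 × 0.0134 = $37.81
SDI: annual cap $180,127.39 already reached (YTD $182,420.29), so $0.00
Gym membership: $102.62
Parking deduction: $75.60
Total deductions = $116.52 + $216.39 + $14.61 + $37.81 + $0.00 + $102.62 + $75.60 = $563.55
Net pay = $2,821.35 − $563.55 = $2,257.80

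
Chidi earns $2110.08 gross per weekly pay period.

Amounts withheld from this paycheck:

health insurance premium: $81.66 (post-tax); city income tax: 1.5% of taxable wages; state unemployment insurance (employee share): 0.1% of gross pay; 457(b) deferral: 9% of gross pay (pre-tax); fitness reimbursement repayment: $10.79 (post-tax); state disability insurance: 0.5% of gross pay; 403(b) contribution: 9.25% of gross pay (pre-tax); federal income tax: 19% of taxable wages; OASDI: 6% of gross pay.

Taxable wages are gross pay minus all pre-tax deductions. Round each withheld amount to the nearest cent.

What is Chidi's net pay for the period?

403(b) contribution: $2110.08 × 0.0925 = $195.18
457(b) deferral: $2110.08 × 0.09 = $189.91
Pre-tax total = $195.18 + $189.91 = $385.09
Taxable wages = $2110.08 − $385.09 = $1724.99
Federal income tax: $1724.99 × 0.19 = $327.75
City income tax: $1724.99 × 0.015 = $25.87
OASDI: $2110.08 × 0.06 = $126.60
State unemployment insurance (employee share): $2110.08 × 0.001 = $2.11
State disability insurance: $2110.08 × 0.005 = $10.55
Fitness reimbursement repayment: $10.79
Health insurance premium: $81.66
Total deductions = $195.18 + $189.91 + $327.75 + $25.87 + $126.60 + $2.11 + $10.55 + $10.79 + $81.66 = $970.42
Net pay = $2110.08 − $970.42 = $1139.66

$1139.66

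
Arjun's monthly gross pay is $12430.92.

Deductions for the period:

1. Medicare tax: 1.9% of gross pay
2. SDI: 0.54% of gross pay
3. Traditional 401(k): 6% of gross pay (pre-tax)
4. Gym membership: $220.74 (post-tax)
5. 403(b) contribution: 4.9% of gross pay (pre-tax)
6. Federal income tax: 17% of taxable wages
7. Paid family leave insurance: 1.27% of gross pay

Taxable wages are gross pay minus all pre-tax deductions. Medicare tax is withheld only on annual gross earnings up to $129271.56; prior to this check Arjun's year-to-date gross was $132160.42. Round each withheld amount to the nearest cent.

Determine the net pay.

403(b) contribution: $12430.92 × 0.049 = $609.12
Traditional 401(k): $12430.92 × 0.06 = $745.86
Pre-tax total = $609.12 + $745.86 = $1354.98
Taxable wages = $12430.92 − $1354.98 = $11075.94
Federal income tax: $11075.94 × 0.17 = $1882.91
Paid family leave insurance: $12430.92 × 0.0127 = $157.87
SDI: $12430.92 × 0.0054 = $67.13
Medicare tax: annual cap $129271.56 already reached (YTD $132160.42), so $0.00
Gym membership: $220.74
Total deductions = $609.12 + $745.86 + $1882.91 + $157.87 + $67.13 + $0.00 + $220.74 = $3683.63
Net pay = $12430.92 − $3683.63 = $8747.29

$8747.29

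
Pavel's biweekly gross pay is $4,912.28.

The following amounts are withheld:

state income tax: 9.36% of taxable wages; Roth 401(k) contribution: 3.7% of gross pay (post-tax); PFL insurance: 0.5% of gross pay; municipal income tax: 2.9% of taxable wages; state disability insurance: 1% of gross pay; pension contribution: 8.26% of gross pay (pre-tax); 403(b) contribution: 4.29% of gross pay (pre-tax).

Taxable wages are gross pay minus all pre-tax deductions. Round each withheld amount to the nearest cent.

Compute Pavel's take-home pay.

$3,513.69

Pension contribution: $4,912.28 × 0.0826 = $405.75
403(b) contribution: $4,912.28 × 0.0429 = $210.74
Pre-tax total = $405.75 + $210.74 = $616.49
Taxable wages = $4,912.28 − $616.49 = $4,295.79
Municipal income tax: $4,295.79 × 0.029 = $124.58
State income tax: $4,295.79 × 0.0936 = $402.09
State disability insurance: $4,912.28 × 0.01 = $49.12
PFL insurance: $4,912.28 × 0.005 = $24.56
Roth 401(k) contribution: $4,912.28 × 0.037 = $181.75
Total deductions = $405.75 + $210.74 + $124.58 + $402.09 + $49.12 + $24.56 + $181.75 = $1,398.59
Net pay = $4,912.28 − $1,398.59 = $3,513.69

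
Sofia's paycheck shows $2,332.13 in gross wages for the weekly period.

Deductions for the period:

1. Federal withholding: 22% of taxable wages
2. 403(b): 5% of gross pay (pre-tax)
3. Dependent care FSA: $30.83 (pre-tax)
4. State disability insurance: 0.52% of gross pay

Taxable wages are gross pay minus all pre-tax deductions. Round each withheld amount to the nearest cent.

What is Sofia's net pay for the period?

Dependent care FSA: $30.83
403(b): $2,332.13 × 0.05 = $116.61
Pre-tax total = $30.83 + $116.61 = $147.44
Taxable wages = $2,332.13 − $147.44 = $2,184.69
Federal withholding: $2,184.69 × 0.22 = $480.63
State disability insurance: $2,332.13 × 0.0052 = $12.13
Total deductions = $30.83 + $116.61 + $480.63 + $12.13 = $640.20
Net pay = $2,332.13 − $640.20 = $1,691.93

$1,691.93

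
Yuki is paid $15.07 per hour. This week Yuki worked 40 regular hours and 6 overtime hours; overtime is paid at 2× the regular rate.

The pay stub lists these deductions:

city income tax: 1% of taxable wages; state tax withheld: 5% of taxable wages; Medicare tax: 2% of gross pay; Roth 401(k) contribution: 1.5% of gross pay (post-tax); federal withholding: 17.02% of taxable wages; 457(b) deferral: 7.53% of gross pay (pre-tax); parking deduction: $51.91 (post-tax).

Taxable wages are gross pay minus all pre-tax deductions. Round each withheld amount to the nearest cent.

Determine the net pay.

$478.49

Regular pay: 40 × $15.07 = $602.80
Overtime pay: 6 × $15.07 × 2 = $180.84
Gross pay = $602.80 + $180.84 = $783.64
457(b) deferral: $783.64 × 0.0753 = $59.01
Taxable wages = $783.64 − $59.01 = $724.63
State tax withheld: $724.63 × 0.05 = $36.23
Federal withholding: $724.63 × 0.1702 = $123.33
City income tax: $724.63 × 0.01 = $7.25
Medicare tax: $783.64 × 0.02 = $15.67
Roth 401(k) contribution: $783.64 × 0.015 = $11.75
Parking deduction: $51.91
Total deductions = $59.01 + $36.23 + $123.33 + $7.25 + $15.67 + $11.75 + $51.91 = $305.15
Net pay = $783.64 − $305.15 = $478.49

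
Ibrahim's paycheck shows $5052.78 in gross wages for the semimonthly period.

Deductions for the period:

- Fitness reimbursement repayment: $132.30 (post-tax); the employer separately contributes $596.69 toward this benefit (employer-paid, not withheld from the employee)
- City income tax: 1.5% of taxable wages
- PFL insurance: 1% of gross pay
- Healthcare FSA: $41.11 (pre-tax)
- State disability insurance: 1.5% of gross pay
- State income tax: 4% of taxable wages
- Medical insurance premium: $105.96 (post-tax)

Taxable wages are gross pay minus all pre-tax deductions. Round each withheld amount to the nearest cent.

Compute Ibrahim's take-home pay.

$4371.44

Healthcare FSA: $41.11
Taxable wages = $5052.78 − $41.11 = $5011.67
City income tax: $5011.67 × 0.015 = $75.18
State income tax: $5011.67 × 0.04 = $200.47
State disability insurance: $5052.78 × 0.015 = $75.79
PFL insurance: $5052.78 × 0.01 = $50.53
Medical insurance premium: $105.96
Fitness reimbursement repayment: $132.30
(Employer's $596.69 toward fitness reimbursement repayment is not withheld from the employee.)
Total deductions = $41.11 + $75.18 + $200.47 + $75.79 + $50.53 + $105.96 + $132.30 = $681.34
Net pay = $5052.78 − $681.34 = $4371.44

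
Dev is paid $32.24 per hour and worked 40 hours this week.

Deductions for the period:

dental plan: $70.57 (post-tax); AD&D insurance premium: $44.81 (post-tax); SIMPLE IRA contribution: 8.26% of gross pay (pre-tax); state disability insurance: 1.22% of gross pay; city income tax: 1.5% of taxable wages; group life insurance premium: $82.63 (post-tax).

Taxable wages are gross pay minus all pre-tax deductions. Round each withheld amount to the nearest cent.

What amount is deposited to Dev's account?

Gross pay: 40 × $32.24 = $1289.60
SIMPLE IRA contribution: $1289.60 × 0.0826 = $106.52
Taxable wages = $1289.60 − $106.52 = $1183.08
City income tax: $1183.08 × 0.015 = $17.75
State disability insurance: $1289.60 × 0.0122 = $15.73
Group life insurance premium: $82.63
AD&D insurance premium: $44.81
Dental plan: $70.57
Total deductions = $106.52 + $17.75 + $15.73 + $82.63 + $44.81 + $70.57 = $338.01
Net pay = $1289.60 − $338.01 = $951.59

$951.59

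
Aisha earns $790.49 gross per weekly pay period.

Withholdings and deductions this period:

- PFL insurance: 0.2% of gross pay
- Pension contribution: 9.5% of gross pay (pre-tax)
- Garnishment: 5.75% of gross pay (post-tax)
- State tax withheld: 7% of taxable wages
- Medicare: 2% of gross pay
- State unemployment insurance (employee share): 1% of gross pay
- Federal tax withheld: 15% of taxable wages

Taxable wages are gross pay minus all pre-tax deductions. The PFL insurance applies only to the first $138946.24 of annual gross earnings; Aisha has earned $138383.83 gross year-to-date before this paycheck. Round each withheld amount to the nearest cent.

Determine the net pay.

$487.72

Pension contribution: $790.49 × 0.095 = $75.10
Taxable wages = $790.49 − $75.10 = $715.39
State tax withheld: $715.39 × 0.07 = $50.08
Federal tax withheld: $715.39 × 0.15 = $107.31
PFL insurance: only $138946.24 − $138383.83 = $562.41 of this check is subject → $562.41 × 0.002 = $1.12
Medicare: $790.49 × 0.02 = $15.81
State unemployment insurance (employee share): $790.49 × 0.01 = $7.90
Garnishment: $790.49 × 0.0575 = $45.45
Total deductions = $75.10 + $50.08 + $107.31 + $1.12 + $15.81 + $7.90 + $45.45 = $302.77
Net pay = $790.49 − $302.77 = $487.72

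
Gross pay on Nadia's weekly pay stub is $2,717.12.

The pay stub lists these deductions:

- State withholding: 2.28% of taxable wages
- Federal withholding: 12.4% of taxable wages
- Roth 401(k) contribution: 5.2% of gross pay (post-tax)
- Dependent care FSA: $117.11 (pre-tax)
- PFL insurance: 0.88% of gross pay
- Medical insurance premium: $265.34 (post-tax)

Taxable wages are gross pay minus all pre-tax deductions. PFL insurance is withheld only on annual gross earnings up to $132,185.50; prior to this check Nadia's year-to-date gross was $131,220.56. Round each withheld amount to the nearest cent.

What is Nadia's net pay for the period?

Dependent care FSA: $117.11
Taxable wages = $2,717.12 − $117.11 = $2,600.01
Federal withholding: $2,600.01 × 0.124 = $322.40
State withholding: $2,600.01 × 0.0228 = $59.28
PFL insurance: only $132,185.50 − $131,220.56 = $964.94 of this check is subject → $964.94 × 0.0088 = $8.49
Roth 401(k) contribution: $2,717.12 × 0.052 = $141.29
Medical insurance premium: $265.34
Total deductions = $117.11 + $322.40 + $59.28 + $8.49 + $141.29 + $265.34 = $913.91
Net pay = $2,717.12 − $913.91 = $1,803.21

$1,803.21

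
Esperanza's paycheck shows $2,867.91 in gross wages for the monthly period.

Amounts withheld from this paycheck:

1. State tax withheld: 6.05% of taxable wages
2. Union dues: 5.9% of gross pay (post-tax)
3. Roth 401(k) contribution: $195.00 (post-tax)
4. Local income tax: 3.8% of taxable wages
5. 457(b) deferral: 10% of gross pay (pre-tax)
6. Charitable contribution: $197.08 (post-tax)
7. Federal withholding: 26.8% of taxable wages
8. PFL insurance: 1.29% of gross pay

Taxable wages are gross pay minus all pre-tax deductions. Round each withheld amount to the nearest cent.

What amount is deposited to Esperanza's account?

457(b) deferral: $2,867.91 × 0.1 = $286.79
Taxable wages = $2,867.91 − $286.79 = $2,581.12
State tax withheld: $2,581.12 × 0.0605 = $156.16
Federal withholding: $2,581.12 × 0.268 = $691.74
Local income tax: $2,581.12 × 0.038 = $98.08
PFL insurance: $2,867.91 × 0.0129 = $37.00
Roth 401(k) contribution: $195.00
Union dues: $2,867.91 × 0.059 = $169.21
Charitable contribution: $197.08
Total deductions = $286.79 + $156.16 + $691.74 + $98.08 + $37.00 + $195.00 + $169.21 + $197.08 = $1,831.06
Net pay = $2,867.91 − $1,831.06 = $1,036.85

$1,036.85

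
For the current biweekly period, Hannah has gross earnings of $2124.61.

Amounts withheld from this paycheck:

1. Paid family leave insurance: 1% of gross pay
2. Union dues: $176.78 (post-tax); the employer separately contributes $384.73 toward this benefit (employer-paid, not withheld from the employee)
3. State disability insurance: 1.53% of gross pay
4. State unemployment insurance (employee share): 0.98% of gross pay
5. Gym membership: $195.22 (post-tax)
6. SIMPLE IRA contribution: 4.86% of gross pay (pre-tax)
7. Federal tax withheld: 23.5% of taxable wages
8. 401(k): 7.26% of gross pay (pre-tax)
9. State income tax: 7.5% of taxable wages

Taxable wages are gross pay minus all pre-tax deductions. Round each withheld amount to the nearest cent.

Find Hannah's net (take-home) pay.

401(k): $2124.61 × 0.0726 = $154.25
SIMPLE IRA contribution: $2124.61 × 0.0486 = $103.26
Pre-tax total = $154.25 + $103.26 = $257.51
Taxable wages = $2124.61 − $257.51 = $1867.10
State income tax: $1867.10 × 0.075 = $140.03
Federal tax withheld: $1867.10 × 0.235 = $438.77
State disability insurance: $2124.61 × 0.0153 = $32.51
State unemployment insurance (employee share): $2124.61 × 0.0098 = $20.82
Paid family leave insurance: $2124.61 × 0.01 = $21.25
Union dues: $176.78
Gym membership: $195.22
(Employer's $384.73 toward union dues is not withheld from the employee.)
Total deductions = $154.25 + $103.26 + $140.03 + $438.77 + $32.51 + $20.82 + $21.25 + $176.78 + $195.22 = $1282.89
Net pay = $2124.61 − $1282.89 = $841.72

$841.72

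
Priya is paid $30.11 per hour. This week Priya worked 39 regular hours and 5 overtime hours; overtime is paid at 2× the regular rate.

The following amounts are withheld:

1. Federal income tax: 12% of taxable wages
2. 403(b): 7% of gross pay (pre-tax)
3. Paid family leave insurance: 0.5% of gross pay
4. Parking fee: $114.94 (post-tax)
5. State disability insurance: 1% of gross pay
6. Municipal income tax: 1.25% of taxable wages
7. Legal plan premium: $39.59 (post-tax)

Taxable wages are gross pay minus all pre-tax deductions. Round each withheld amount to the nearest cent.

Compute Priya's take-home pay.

$1,013.65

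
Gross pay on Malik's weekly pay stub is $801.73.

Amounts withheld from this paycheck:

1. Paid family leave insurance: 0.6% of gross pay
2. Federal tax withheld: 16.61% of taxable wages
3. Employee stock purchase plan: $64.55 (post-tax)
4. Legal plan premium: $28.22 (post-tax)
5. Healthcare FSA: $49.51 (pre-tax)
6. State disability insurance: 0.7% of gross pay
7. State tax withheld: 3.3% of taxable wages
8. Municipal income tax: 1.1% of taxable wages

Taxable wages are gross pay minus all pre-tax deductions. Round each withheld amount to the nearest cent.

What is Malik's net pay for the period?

$491.00

Healthcare FSA: $49.51
Taxable wages = $801.73 − $49.51 = $752.22
State tax withheld: $752.22 × 0.033 = $24.82
Municipal income tax: $752.22 × 0.011 = $8.27
Federal tax withheld: $752.22 × 0.1661 = $124.94
State disability insurance: $801.73 × 0.007 = $5.61
Paid family leave insurance: $801.73 × 0.006 = $4.81
Employee stock purchase plan: $64.55
Legal plan premium: $28.22
Total deductions = $49.51 + $24.82 + $8.27 + $124.94 + $5.61 + $4.81 + $64.55 + $28.22 = $310.73
Net pay = $801.73 − $310.73 = $491.00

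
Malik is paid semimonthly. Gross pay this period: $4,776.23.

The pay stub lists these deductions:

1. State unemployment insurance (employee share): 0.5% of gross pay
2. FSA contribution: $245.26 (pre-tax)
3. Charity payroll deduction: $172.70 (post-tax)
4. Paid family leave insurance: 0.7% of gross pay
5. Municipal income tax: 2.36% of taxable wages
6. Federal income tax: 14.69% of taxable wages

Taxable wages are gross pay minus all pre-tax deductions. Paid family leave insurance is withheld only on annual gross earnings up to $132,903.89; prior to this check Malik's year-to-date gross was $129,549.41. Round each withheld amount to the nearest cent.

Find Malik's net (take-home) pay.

$3,538.38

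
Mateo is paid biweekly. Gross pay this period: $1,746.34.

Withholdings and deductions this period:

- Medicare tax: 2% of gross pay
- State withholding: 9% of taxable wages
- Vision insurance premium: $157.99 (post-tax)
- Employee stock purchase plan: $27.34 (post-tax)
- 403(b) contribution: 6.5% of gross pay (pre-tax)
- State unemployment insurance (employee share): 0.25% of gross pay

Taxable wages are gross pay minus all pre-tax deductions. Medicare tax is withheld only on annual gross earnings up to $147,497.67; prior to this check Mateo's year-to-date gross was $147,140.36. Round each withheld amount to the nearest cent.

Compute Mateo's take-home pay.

403(b) contribution: $1,746.34 × 0.065 = $113.51
Taxable wages = $1,746.34 − $113.51 = $1,632.83
State withholding: $1,632.83 × 0.09 = $146.95
State unemployment insurance (employee share): $1,746.34 × 0.0025 = $4.37
Medicare tax: only $147,497.67 − $147,140.36 = $357.31 of this check is subject → $357.31 × 0.02 = $7.15
Employee stock purchase plan: $27.34
Vision insurance premium: $157.99
Total deductions = $113.51 + $146.95 + $4.37 + $7.15 + $27.34 + $157.99 = $457.31
Net pay = $1,746.34 − $457.31 = $1,289.03

$1,289.03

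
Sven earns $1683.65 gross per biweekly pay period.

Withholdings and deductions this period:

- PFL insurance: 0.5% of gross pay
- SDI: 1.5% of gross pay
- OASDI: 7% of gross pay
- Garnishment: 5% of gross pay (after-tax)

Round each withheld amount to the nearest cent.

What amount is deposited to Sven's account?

OASDI: $1683.65 × 0.07 = $117.86
PFL insurance: $1683.65 × 0.005 = $8.42
SDI: $1683.65 × 0.015 = $25.25
Garnishment: $1683.65 × 0.05 = $84.18
Total deductions = $117.86 + $8.42 + $25.25 + $84.18 = $235.71
Net pay = $1683.65 − $235.71 = $1447.94

$1447.94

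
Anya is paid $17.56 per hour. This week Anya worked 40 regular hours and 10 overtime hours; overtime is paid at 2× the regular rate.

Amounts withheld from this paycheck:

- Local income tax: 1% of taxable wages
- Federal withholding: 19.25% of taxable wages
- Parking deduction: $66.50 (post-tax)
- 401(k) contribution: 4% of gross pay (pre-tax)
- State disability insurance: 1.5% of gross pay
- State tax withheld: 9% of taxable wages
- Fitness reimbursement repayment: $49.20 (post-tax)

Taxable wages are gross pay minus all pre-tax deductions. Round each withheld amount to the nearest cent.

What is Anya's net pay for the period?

Regular pay: 40 × $17.56 = $702.40
Overtime pay: 10 × $17.56 × 2 = $351.20
Gross pay = $702.40 + $351.20 = $1,053.60
401(k) contribution: $1,053.60 × 0.04 = $42.14
Taxable wages = $1,053.60 − $42.14 = $1,011.46
State tax withheld: $1,011.46 × 0.09 = $91.03
Local income tax: $1,011.46 × 0.01 = $10.11
Federal withholding: $1,011.46 × 0.1925 = $194.71
State disability insurance: $1,053.60 × 0.015 = $15.80
Fitness reimbursement repayment: $49.20
Parking deduction: $66.50
Total deductions = $42.14 + $91.03 + $10.11 + $194.71 + $15.80 + $49.20 + $66.50 = $469.49
Net pay = $1,053.60 − $469.49 = $584.11

$584.11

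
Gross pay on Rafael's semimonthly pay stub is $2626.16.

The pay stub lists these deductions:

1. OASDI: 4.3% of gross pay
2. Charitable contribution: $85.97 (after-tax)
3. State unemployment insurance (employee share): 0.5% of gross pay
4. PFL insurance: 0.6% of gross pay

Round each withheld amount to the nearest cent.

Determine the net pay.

$2398.38

State unemployment insurance (employee share): $2626.16 × 0.005 = $13.13
PFL insurance: $2626.16 × 0.006 = $15.76
OASDI: $2626.16 × 0.043 = $112.92
Charitable contribution: $85.97
Total deductions = $13.13 + $15.76 + $112.92 + $85.97 = $227.78
Net pay = $2626.16 − $227.78 = $2398.38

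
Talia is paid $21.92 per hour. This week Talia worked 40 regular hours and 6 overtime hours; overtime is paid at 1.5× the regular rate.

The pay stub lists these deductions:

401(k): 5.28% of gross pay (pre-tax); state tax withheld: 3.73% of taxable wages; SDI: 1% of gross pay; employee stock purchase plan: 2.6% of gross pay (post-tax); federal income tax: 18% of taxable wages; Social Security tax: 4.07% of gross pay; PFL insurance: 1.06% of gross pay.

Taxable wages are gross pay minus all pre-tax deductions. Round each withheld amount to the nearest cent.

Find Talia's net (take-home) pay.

Regular pay: 40 × $21.92 = $876.80
Overtime pay: 6 × $21.92 × 1.5 = $197.28
Gross pay = $876.80 + $197.28 = $1,074.08
401(k): $1,074.08 × 0.0528 = $56.71
Taxable wages = $1,074.08 − $56.71 = $1,017.37
State tax withheld: $1,017.37 × 0.0373 = $37.95
Federal income tax: $1,017.37 × 0.18 = $183.13
Social Security tax: $1,074.08 × 0.0407 = $43.72
PFL insurance: $1,074.08 × 0.0106 = $11.39
SDI: $1,074.08 × 0.01 = $10.74
Employee stock purchase plan: $1,074.08 × 0.026 = $27.93
Total deductions = $56.71 + $37.95 + $183.13 + $43.72 + $11.39 + $10.74 + $27.93 = $371.57
Net pay = $1,074.08 − $371.57 = $702.51

$702.51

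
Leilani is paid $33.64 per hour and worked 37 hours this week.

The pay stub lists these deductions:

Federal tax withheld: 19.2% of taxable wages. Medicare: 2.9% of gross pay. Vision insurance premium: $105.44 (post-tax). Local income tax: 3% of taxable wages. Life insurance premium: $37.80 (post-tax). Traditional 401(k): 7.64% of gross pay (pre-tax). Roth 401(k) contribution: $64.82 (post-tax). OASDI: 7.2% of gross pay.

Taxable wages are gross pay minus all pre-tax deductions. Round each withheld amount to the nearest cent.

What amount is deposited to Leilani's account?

Gross pay: 37 × $33.64 = $1244.68
Traditional 401(k): $1244.68 × 0.0764 = $95.09
Taxable wages = $1244.68 − $95.09 = $1149.59
Federal tax withheld: $1149.59 × 0.192 = $220.72
Local income tax: $1149.59 × 0.03 = $34.49
Medicare: $1244.68 × 0.029 = $36.10
OASDI: $1244.68 × 0.072 = $89.62
Roth 401(k) contribution: $64.82
Vision insurance premium: $105.44
Life insurance premium: $37.80
Total deductions = $95.09 + $220.72 + $34.49 + $36.10 + $89.62 + $64.82 + $105.44 + $37.80 = $684.08
Net pay = $1244.68 − $684.08 = $560.60

$560.60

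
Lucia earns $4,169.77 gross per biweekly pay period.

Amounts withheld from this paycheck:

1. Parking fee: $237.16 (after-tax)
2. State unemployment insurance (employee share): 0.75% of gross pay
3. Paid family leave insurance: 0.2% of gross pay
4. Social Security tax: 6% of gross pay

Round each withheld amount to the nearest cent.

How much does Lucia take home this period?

Paid family leave insurance: $4,169.77 × 0.002 = $8.34
State unemployment insurance (employee share): $4,169.77 × 0.0075 = $31.27
Social Security tax: $4,169.77 × 0.06 = $250.19
Parking fee: $237.16
Total deductions = $8.34 + $31.27 + $250.19 + $237.16 = $526.96
Net pay = $4,169.77 − $526.96 = $3,642.81

$3,642.81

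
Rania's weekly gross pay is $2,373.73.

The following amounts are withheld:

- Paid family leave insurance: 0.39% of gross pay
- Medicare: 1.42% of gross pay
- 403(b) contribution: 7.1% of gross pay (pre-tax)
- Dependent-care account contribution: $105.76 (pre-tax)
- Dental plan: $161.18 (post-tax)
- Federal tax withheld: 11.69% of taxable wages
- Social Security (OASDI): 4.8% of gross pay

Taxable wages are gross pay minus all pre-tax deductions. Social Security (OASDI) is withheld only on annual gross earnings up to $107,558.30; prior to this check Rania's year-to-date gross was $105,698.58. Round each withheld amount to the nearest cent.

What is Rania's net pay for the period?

403(b) contribution: $2,373.73 × 0.071 = $168.53
Dependent-care account contribution: $105.76
Pre-tax total = $168.53 + $105.76 = $274.29
Taxable wages = $2,373.73 − $274.29 = $2,099.44
Federal tax withheld: $2,099.44 × 0.1169 = $245.42
Paid family leave insurance: $2,373.73 × 0.0039 = $9.26
Medicare: $2,373.73 × 0.0142 = $33.71
Social Security (OASDI): only $107,558.30 − $105,698.58 = $1,859.72 of this check is subject → $1,859.72 × 0.048 = $89.27
Dental plan: $161.18
Total deductions = $168.53 + $105.76 + $245.42 + $9.26 + $33.71 + $89.27 + $161.18 = $813.13
Net pay = $2,373.73 − $813.13 = $1,560.60

$1,560.60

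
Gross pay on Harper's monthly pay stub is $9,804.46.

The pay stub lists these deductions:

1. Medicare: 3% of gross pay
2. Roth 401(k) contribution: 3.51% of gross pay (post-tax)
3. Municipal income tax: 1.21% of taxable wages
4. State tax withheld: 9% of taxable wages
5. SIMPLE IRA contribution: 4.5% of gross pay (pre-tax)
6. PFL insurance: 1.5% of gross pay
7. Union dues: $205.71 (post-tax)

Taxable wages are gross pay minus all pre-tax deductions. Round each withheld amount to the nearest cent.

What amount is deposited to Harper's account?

SIMPLE IRA contribution: $9,804.46 × 0.045 = $441.20
Taxable wages = $9,804.46 − $441.20 = $9,363.26
State tax withheld: $9,363.26 × 0.09 = $842.69
Municipal income tax: $9,363.26 × 0.0121 = $113.30
PFL insurance: $9,804.46 × 0.015 = $147.07
Medicare: $9,804.46 × 0.03 = $294.13
Union dues: $205.71
Roth 401(k) contribution: $9,804.46 × 0.0351 = $344.14
Total deductions = $441.20 + $842.69 + $113.30 + $147.07 + $294.13 + $205.71 + $344.14 = $2,388.24
Net pay = $9,804.46 − $2,388.24 = $7,416.22

$7,416.22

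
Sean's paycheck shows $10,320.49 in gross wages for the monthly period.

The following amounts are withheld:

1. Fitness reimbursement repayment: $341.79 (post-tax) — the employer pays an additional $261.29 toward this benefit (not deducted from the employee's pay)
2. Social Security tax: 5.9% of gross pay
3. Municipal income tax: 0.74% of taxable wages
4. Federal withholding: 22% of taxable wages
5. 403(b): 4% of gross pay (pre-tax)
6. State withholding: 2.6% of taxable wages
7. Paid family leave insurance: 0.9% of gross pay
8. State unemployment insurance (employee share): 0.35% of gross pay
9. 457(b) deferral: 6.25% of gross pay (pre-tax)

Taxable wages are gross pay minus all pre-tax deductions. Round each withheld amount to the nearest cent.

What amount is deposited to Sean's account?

$5,835.79

457(b) deferral: $10,320.49 × 0.0625 = $645.03
403(b): $10,320.49 × 0.04 = $412.82
Pre-tax total = $645.03 + $412.82 = $1,057.85
Taxable wages = $10,320.49 − $1,057.85 = $9,262.64
Municipal income tax: $9,262.64 × 0.0074 = $68.54
State withholding: $9,262.64 × 0.026 = $240.83
Federal withholding: $9,262.64 × 0.22 = $2,037.78
Social Security tax: $10,320.49 × 0.059 = $608.91
State unemployment insurance (employee share): $10,320.49 × 0.0035 = $36.12
Paid family leave insurance: $10,320.49 × 0.009 = $92.88
Fitness reimbursement repayment: $341.79
(Employer's $261.29 toward fitness reimbursement repayment is not withheld from the employee.)
Total deductions = $645.03 + $412.82 + $68.54 + $240.83 + $2,037.78 + $608.91 + $36.12 + $92.88 + $341.79 = $4,484.70
Net pay = $10,320.49 − $4,484.70 = $5,835.79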